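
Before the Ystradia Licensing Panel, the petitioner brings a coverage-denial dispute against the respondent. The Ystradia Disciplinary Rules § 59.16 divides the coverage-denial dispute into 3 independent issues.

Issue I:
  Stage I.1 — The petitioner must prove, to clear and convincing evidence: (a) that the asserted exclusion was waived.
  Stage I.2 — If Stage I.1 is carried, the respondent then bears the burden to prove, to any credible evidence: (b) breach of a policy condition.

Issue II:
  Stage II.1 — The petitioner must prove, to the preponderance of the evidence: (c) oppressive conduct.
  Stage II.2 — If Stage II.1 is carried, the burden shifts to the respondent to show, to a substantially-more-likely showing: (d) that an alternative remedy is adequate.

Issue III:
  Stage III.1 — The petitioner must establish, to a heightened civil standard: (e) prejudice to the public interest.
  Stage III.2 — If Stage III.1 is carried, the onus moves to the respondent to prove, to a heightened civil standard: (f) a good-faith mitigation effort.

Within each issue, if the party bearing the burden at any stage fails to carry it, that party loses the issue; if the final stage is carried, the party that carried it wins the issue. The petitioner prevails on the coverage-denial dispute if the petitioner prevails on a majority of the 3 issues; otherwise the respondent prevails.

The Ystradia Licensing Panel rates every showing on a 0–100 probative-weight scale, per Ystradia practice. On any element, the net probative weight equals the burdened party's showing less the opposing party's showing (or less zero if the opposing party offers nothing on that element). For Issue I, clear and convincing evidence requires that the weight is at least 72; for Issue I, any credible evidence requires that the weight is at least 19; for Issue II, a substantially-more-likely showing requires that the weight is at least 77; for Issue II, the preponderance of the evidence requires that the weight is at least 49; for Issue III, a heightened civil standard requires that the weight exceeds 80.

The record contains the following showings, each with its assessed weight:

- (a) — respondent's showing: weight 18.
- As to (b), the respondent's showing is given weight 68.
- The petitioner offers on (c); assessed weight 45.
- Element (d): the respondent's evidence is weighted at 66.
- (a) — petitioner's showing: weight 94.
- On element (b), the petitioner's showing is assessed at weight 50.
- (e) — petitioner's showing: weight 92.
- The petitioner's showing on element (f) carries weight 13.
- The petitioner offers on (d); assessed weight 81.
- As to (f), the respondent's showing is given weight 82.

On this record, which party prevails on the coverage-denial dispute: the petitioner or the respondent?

— Issue I —
At Stage I.1 the petitioner must meet clear and convincing evidence (weight is at least 72): on (a) the weight is 94 less the opposing 18 gives net 76, which does reach 72, so (a) meets the standard.
  The petitioner carries Stage I.1; the respondent now bears the burden.
At Stage I.2 the respondent must meet any credible evidence (weight is at least 19): on (b) the weight is 68 less the opposing 50 gives net 18, which does not reach 19, so (b) does not meet the standard.
  Stage I.2 not carried; the respondent fails its burden.
The petitioner prevails on this issue.
— Issue II —
At Stage II.1 the petitioner must meet the preponderance of the evidence (weight is at least 49): on (c) the weight is 45, which does not reach 49, so (c) does not meet the standard.
  Stage II.1 not carried; the petitioner fails its burden.
The respondent prevails on this issue.
— Issue III —
Stage III.1 — burden on petitioner; standard: a heightened civil standard (weight exceeds 80).
    (e): 92 > 80 [met]
  Stage III.1 is satisfied; the onus moves to the respondent.
Stage III.2 — burden on respondent; standard: a heightened civil standard (weight exceeds 80).
    (f): 82 − 13 = 69 ≤ 80 [not met]
  Not every element is met, so the respondent fails to carry Stage III.2.
The petitioner prevails on this issue.
Per-issue: Issue I → petitioner; Issue II → respondent; Issue III → petitioner. The petitioner must prevail on a majority of issues; overall, the petitioner prevails.

petitioner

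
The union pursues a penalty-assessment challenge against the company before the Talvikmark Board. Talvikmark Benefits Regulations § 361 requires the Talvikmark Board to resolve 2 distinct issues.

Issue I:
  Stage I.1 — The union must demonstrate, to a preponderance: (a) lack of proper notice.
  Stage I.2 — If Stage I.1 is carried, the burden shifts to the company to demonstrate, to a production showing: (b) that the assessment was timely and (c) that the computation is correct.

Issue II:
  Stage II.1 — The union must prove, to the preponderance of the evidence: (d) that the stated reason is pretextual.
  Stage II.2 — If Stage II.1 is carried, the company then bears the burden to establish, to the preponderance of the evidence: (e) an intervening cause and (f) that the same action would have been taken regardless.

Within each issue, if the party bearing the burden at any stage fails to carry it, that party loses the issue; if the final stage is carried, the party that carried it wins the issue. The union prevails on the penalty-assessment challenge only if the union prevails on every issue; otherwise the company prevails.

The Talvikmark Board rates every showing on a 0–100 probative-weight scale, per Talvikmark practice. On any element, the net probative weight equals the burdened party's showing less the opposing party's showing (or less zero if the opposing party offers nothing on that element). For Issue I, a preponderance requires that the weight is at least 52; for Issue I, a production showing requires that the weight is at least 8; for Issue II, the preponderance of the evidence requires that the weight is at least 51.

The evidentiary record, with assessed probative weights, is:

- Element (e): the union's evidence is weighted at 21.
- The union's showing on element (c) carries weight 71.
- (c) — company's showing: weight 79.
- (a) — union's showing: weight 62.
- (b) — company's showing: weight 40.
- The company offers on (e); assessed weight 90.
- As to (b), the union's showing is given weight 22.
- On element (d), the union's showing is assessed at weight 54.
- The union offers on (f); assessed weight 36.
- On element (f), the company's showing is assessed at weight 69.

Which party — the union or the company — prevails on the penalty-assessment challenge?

company

— Issue I —
Stage I.1 — burden on union; standard: a preponderance (weight is at least 52).
    (a): 62 ≥ 52 [met]
  Stage I.1 is satisfied; the onus moves to the company.
Stage I.2 — burden on company; standard: a production showing (weight is at least 8).
    (b): 40 − 22 = 18 ≥ 8 [met]
    (c): 79 − 71 = 8 ≥ 8 [met]
  Stage I.2 carried; the final stage is satisfied.
All stages carried — the company prevails on this issue.
— Issue II —
Stage II.1 (union, the preponderance of the evidence, weight is at least 51): (d) 54 ≥ 51 — meets.
  Stage II.1 is satisfied; the onus moves to the company.
Stage II.2 (company, the preponderance of the evidence, weight is at least 51): (e) net 90−21=69 ≥ 51 — meets; (f) net 69−36=33 < 51 — fails.
  Stage II.2 not carried; the company fails its burden.
The union prevails on this issue.
Per-issue: Issue I → company; Issue II → union. The union must prevail on every issue; overall, the company prevails.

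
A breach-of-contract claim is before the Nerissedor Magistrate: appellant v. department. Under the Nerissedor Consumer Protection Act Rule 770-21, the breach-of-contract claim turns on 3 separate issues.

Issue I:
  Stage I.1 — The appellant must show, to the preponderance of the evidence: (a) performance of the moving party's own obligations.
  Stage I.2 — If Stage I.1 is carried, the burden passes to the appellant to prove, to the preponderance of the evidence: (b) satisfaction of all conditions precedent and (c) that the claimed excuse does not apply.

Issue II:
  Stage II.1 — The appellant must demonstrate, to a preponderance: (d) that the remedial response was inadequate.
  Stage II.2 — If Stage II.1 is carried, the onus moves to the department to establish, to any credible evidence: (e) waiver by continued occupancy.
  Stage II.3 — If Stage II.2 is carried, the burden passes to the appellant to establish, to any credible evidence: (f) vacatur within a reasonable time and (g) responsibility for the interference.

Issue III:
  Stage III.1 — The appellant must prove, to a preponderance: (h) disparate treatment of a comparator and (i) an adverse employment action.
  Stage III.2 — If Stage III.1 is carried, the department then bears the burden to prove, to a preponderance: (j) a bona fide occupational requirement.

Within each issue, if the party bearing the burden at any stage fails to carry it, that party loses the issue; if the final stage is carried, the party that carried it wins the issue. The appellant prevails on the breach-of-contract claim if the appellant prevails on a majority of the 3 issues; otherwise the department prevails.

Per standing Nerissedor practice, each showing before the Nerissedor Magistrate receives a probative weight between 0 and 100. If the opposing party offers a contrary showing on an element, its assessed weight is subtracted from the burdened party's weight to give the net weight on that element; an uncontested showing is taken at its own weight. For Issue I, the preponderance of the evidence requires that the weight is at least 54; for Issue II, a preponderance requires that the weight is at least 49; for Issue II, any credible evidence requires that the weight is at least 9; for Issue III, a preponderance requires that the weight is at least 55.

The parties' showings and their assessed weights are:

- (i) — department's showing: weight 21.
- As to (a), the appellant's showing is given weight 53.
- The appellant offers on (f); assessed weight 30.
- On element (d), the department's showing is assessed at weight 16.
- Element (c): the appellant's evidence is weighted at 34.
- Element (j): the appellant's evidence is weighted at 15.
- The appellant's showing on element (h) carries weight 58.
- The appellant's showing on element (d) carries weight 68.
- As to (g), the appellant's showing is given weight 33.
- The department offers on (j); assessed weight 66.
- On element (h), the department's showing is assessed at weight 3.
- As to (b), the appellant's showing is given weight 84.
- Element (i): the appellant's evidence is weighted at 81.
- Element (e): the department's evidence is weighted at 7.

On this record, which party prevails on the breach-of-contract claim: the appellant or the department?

— Issue I —
Stage I.1 (appellant, the preponderance of the evidence, weight is at least 54): (a) 53 < 54 — fails.
  Stage I.1 not carried; the appellant fails its burden.
So the department prevails on this issue.
— Issue II —
Stage II.1 (appellant, a preponderance, weight is at least 49): (d) net 68−16=52 ≥ 49 — meets.
  Stage II.1 is satisfied; the onus moves to the department.
Stage II.2 (department, any credible evidence, weight is at least 9): (e) 7 < 9 — fails.
  The department does not carry Stage II.2.
The appellant prevails on this issue.
— Issue III —
Stage III.1 — burden on appellant; standard: a preponderance (weight is at least 55).
    (h): 58 − 3 = 55 ≥ 55 [met]
    (i): 81 − 21 = 60 ≥ 55 [met]
  The appellant carries Stage III.1; the department now bears the burden.
Stage III.2 — burden on department; standard: a preponderance (weight is at least 55).
    (j): 66 − 15 = 51 < 55 [not met]
  Stage III.2 not carried; the department fails its burden.
The appellant prevails on this issue.
Per-issue: Issue I → department; Issue II → appellant; Issue III → appellant. The appellant must prevail on a majority of issues; overall, the appellant prevails.

appellant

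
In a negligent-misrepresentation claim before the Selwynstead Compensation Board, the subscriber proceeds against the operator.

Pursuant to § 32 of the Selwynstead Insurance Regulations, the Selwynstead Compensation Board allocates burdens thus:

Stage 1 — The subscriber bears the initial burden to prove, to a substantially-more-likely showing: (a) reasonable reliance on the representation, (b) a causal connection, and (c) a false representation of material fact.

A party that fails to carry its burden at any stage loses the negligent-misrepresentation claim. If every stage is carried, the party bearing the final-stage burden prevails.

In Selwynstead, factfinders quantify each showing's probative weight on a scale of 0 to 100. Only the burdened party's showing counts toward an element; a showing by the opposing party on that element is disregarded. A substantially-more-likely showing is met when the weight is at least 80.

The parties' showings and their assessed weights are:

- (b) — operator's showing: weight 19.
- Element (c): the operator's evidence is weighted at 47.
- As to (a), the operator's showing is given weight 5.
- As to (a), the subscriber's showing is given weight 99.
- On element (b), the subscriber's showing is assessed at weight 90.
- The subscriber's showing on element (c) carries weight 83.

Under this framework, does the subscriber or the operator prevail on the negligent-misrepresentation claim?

subscriber

At Stage 1 the subscriber must meet a substantially-more-likely showing (weight is at least 80): on (a) the weight is 99 (the operator's 5 is given no effect), which does reach 80, so (a) meets the standard; on (b) the weight is 90 (the operator's 19 is given no effect), which does reach 80, so (b) meets the standard; on (c) the weight is 83 (the operator's 47 is given no effect), which does reach 80, so (c) meets the standard.
  All elements met at the final stage.
With every stage satisfied, the subscriber prevails.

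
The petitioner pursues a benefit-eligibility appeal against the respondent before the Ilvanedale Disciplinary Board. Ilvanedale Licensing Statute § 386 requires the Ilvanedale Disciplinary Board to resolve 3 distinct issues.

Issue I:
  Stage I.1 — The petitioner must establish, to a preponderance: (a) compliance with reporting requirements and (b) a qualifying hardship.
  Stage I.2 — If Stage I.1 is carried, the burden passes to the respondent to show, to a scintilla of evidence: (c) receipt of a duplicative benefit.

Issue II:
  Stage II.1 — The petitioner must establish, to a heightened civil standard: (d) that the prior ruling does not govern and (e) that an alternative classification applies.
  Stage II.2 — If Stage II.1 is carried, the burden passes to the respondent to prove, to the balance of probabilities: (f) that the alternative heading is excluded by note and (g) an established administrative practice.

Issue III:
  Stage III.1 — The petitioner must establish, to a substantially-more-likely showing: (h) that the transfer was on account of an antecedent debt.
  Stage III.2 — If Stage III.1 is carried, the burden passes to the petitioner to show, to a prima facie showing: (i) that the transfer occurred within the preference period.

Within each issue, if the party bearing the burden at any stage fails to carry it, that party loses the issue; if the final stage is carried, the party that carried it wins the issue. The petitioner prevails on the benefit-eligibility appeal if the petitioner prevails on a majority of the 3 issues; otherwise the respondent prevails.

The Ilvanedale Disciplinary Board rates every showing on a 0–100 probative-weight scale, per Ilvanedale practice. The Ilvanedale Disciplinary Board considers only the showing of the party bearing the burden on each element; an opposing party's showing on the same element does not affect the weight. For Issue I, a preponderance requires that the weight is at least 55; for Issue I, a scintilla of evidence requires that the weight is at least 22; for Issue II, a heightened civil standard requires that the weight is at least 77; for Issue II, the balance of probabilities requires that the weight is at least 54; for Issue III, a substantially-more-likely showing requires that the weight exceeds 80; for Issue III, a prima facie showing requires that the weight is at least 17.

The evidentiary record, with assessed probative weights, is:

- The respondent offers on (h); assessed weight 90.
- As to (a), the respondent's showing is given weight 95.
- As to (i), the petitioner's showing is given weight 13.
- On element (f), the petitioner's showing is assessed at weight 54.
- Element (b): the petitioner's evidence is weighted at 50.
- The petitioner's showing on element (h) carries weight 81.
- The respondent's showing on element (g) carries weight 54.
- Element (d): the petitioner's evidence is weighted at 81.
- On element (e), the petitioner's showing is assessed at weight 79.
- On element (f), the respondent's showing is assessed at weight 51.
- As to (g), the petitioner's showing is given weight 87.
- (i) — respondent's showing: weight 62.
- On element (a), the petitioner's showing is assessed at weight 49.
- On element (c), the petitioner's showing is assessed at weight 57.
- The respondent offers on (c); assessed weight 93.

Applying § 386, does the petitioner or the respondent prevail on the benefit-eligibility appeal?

— Issue I —
Stage I.1 — burden on petitioner; standard: a preponderance (weight is at least 55).
    (a): 49 (respondent's 95 disregarded) < 55 [not met]
    (b): 50 < 55 [not met]
  Stage I.1 not carried; the petitioner fails its burden.
The respondent prevails on this issue.
— Issue II —
Stage II.1 (petitioner, a heightened civil standard, weight is at least 77): (d) 81 ≥ 77 — meets; (e) 79 ≥ 77 — meets.
  The petitioner carries Stage II.1; the respondent now bears the burden.
Stage II.2 (respondent, the balance of probabilities, weight is at least 54): (f) 51 (petitioner's 54 disregarded) < 54 — fails; (g) 54 (petitioner's 87 disregarded) ≥ 54 — meets.
  The respondent does not carry Stage II.2.
The analysis ends at Stage II.2; the petitioner prevails on this issue.
— Issue III —
Stage III.1 (petitioner, a substantially-more-likely showing, weight exceeds 80): (h) 81 (respondent's 90 disregarded) > 80 — meets.
  Stage III.1 carried; the burden remains with the petitioner.
Stage III.2 (petitioner, a prima facie showing, weight is at least 17): (i) 13 (respondent's 62 disregarded) < 17 — fails.
  Not every element is met, so the petitioner fails to carry Stage III.2.
The analysis ends at Stage III.2; the respondent prevails on this issue.
Per-issue: Issue I → respondent; Issue II → petitioner; Issue III → respondent. The petitioner must prevail on a majority of issues; overall, the respondent prevails.

respondent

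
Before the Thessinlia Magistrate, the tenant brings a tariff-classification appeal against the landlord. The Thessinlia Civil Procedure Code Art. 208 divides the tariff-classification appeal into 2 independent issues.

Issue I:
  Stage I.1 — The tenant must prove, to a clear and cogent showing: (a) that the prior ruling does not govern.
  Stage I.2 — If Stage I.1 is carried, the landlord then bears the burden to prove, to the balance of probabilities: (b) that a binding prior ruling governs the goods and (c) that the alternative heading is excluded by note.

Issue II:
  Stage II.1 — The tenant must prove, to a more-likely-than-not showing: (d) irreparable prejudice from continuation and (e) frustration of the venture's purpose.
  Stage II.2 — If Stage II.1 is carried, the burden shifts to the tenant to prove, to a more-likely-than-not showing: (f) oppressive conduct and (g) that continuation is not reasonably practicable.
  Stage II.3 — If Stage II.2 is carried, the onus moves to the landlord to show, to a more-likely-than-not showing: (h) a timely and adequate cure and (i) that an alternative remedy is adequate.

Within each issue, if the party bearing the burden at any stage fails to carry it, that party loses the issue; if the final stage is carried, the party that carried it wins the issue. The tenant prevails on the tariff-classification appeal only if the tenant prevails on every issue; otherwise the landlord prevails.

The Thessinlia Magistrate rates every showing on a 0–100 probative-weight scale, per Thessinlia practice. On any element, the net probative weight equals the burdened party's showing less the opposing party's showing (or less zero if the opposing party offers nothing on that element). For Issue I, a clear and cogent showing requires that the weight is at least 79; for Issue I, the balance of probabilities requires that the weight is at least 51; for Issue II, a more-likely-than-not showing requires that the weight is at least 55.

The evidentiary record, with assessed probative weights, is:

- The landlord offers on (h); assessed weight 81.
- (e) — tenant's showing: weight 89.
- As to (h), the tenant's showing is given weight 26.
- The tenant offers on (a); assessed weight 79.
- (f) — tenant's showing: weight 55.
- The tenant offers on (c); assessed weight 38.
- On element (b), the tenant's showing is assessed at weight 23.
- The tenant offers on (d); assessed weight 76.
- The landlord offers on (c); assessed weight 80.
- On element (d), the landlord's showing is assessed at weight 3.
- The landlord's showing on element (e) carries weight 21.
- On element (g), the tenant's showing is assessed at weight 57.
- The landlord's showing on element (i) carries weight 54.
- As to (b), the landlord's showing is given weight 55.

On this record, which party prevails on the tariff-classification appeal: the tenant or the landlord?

— Issue I —
Stage I.1 — burden on tenant; standard: a clear and cogent showing (weight is at least 79).
    (a): 79 ≥ 79 [met]
  The tenant carries Stage I.1; the landlord now bears the burden.
Stage I.2 — burden on landlord; standard: the balance of probabilities (weight is at least 51).
    (b): 55 − 23 = 32 < 51 [not met]
    (c): 80 − 38 = 42 < 51 [not met]
  The landlord does not carry Stage I.2.
The tenant prevails on this issue.
— Issue II —
Stage II.1 — burden on tenant; standard: a more-likely-than-not showing (weight is at least 55).
    (d): 76 − 3 = 73 ≥ 55 [met]
    (e): 89 − 21 = 68 ≥ 55 [met]
  All elements met. The tenant retains the burden for Stage II.2.
Stage II.2 — burden on tenant; standard: a more-likely-than-not showing (weight is at least 55).
    (f): 55 ≥ 55 [met]
    (g): 57 ≥ 55 [met]
  Stage II.2 carried; the burden shifts to the landlord.
Stage II.3 — burden on landlord; standard: a more-likely-than-not showing (weight is at least 55).
    (h): 81 − 26 = 55 ≥ 55 [met]
    (i): 54 < 55 [not met]
  The landlord does not carry Stage II.3.
The analysis ends at Stage II.3; the tenant prevails on this issue.
Per-issue: Issue I → tenant; Issue II → tenant. The tenant must prevail on every issue; overall, the tenant prevails.

tenant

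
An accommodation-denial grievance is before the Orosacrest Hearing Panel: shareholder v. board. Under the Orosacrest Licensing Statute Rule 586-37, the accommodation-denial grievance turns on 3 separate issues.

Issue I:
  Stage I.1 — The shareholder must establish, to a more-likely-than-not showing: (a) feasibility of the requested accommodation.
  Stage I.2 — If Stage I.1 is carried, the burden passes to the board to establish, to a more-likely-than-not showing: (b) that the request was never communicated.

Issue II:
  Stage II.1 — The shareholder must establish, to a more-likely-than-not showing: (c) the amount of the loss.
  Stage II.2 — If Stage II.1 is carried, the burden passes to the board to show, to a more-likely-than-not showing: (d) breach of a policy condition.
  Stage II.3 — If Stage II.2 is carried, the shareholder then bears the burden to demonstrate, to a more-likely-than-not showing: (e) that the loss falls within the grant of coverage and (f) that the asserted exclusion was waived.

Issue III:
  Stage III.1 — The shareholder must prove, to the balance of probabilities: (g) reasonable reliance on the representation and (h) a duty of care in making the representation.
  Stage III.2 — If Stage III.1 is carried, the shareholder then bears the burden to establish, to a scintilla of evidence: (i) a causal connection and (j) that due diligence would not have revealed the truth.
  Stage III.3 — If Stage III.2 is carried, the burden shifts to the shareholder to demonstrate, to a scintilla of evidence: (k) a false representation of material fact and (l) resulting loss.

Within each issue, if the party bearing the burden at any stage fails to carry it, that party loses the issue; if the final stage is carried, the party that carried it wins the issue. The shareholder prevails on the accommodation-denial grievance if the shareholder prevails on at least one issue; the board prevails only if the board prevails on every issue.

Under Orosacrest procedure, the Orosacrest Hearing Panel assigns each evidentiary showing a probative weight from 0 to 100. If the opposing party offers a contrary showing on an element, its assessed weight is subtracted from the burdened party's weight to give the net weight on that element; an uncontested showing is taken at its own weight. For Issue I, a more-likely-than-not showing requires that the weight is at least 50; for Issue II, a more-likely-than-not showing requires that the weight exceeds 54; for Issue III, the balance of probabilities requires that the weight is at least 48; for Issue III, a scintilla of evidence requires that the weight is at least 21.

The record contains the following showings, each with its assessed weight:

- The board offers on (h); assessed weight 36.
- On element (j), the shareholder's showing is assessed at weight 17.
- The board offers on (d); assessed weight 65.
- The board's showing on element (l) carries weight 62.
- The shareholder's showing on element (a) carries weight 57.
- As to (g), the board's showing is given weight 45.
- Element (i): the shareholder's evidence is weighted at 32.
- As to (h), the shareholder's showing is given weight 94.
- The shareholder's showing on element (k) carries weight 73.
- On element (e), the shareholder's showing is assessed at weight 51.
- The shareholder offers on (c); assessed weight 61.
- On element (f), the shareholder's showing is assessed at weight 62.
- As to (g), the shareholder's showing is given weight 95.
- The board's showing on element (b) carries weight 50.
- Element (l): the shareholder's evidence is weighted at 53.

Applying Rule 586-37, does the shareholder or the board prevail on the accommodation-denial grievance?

board

— Issue I —
Stage I.1 (shareholder, a more-likely-than-not showing, weight is at least 50): (a) 57 ≥ 50 — meets.
  The shareholder carries Stage I.1; the board now bears the burden.
Stage I.2 (board, a more-likely-than-not showing, weight is at least 50): (b) 50 ≥ 50 — meets.
  Stage I.2 carried; the final stage is satisfied.
With every stage satisfied, the board prevails on this issue.
— Issue II —
Stage II.1 — burden on shareholder; standard: a more-likely-than-not showing (weight exceeds 54).
    (c): 61 > 54 [met]
  The shareholder carries Stage II.1; the board now bears the burden.
Stage II.2 — burden on board; standard: a more-likely-than-not showing (weight exceeds 54).
    (d): 65 > 54 [met]
  Stage II.2 is satisfied; the onus moves to the shareholder.
Stage II.3 — burden on shareholder; standard: a more-likely-than-not showing (weight exceeds 54).
    (e): 51 ≤ 54 [not met]
    (f): 62 > 54 [met]
  Stage II.3 not carried; the shareholder fails its burden.
So the board prevails on this issue.
— Issue III —
At Stage III.1 the shareholder must meet the balance of probabilities (weight is at least 48): on (g) the weight is 95 less the opposing 45 gives net 50, ≥ 48, so (g) meets the standard; on (h) the weight is 94 less the opposing 36 gives net 58, which does reach 48, so (h) meets the standard.
  Stage III.1 carried; the burden remains with the shareholder.
At Stage III.2 the shareholder must meet a scintilla of evidence (weight is at least 21): on (i) the weight is 32, ≥ 21, so (i) meets the standard; on (j) the weight is 17, < 21, so (j) does not meet the standard.
  Not every element is met, so the shareholder fails to carry Stage III.2.
So the board prevails on this issue.
Per-issue: Issue I → board; Issue II → board; Issue III → board. The shareholder must prevail on at least one issue; overall, the board prevails.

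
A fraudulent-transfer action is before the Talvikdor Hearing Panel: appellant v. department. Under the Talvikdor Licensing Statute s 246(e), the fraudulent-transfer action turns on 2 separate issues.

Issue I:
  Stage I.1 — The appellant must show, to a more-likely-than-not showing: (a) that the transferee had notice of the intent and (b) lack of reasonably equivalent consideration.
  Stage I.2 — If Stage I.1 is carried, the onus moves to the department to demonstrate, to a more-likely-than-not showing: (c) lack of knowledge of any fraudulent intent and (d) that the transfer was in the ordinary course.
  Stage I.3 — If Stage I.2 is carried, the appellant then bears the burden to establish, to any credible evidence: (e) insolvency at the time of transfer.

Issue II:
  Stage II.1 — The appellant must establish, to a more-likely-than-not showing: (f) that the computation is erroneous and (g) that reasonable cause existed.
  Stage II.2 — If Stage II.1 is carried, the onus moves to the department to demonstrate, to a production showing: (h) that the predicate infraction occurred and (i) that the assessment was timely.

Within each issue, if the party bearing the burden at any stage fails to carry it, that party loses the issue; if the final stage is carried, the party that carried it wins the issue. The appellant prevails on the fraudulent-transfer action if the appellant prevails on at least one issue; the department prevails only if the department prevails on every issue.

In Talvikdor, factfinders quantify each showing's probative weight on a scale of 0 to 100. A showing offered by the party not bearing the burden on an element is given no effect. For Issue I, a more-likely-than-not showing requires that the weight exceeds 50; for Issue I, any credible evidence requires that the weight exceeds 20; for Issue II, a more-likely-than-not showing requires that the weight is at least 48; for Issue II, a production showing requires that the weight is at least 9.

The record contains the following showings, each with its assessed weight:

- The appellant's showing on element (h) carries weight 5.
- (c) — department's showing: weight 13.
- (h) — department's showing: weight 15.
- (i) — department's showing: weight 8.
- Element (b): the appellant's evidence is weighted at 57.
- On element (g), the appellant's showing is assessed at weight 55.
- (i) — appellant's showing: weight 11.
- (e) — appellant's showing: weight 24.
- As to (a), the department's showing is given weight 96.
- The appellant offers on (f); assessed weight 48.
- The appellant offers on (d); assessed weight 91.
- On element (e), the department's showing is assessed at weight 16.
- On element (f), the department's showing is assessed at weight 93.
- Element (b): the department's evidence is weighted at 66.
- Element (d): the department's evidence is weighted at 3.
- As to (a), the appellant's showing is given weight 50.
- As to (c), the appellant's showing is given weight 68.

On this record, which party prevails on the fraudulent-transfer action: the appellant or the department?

— Issue I —
At Stage I.1 the appellant must meet a more-likely-than-not showing (weight exceeds 50): on (a) the weight is 50 (the department's 96 is given no effect), ≤ 50, so (a) does not meet the standard; on (b) the weight is 57 (the department's 66 is given no effect), which does exceed 50, so (b) meets the standard.
  Not every element is met, so the appellant fails to carry Stage I.1.
The analysis ends at Stage I.1; the department prevails on this issue.
— Issue II —
Stage II.1 (appellant, a more-likely-than-not showing, weight is at least 48): (f) 48 (department's 93 disregarded) ≥ 48 — meets; (g) 55 ≥ 48 — meets.
  The appellant carries Stage II.1; the department now bears the burden.
Stage II.2 (department, a production showing, weight is at least 9): (h) 15 (appellant's 5 disregarded) ≥ 9 — meets; (i) 8 (appellant's 11 disregarded) < 9 — fails.
  Not every element is met, so the department fails to carry Stage II.2.
The analysis ends at Stage II.2; the appellant prevails on this issue.
Per-issue: Issue I → department; Issue II → appellant. The appellant must prevail on at least one issue; overall, the appellant prevails.

appellant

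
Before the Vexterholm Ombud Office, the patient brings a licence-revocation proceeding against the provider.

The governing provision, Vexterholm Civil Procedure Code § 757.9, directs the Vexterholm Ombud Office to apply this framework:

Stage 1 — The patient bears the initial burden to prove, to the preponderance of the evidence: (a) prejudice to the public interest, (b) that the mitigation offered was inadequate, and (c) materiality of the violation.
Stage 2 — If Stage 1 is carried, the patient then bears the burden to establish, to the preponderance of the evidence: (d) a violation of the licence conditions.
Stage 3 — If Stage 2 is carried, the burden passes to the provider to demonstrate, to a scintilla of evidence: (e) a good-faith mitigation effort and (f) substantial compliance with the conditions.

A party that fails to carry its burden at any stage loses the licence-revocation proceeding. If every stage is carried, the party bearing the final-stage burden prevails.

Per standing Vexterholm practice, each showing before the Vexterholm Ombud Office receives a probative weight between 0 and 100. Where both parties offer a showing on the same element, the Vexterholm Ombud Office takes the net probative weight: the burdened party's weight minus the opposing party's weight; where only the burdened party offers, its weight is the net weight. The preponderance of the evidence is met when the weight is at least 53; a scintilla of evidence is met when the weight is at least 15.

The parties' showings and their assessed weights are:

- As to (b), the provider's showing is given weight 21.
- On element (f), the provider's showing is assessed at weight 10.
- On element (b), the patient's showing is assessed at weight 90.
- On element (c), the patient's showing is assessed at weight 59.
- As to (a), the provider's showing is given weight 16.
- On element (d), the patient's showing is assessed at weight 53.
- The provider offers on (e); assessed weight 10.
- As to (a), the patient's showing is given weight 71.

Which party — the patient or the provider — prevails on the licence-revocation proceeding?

patient

Stage 1 (patient, the preponderance of the evidence, weight is at least 53): (a) net 71−16=55 ≥ 53 — meets; (b) net 90−21=69 ≥ 53 — meets; (c) 59 ≥ 53 — meets.
  Stage 1 is satisfied; the patient continues to bear the burden.
Stage 2 (patient, the preponderance of the evidence, weight is at least 53): (d) 53 ≥ 53 — meets.
  All elements met. The burden passes to the provider.
Stage 3 (provider, a scintilla of evidence, weight is at least 15): (e) 10 < 15 — fails; (f) 10 < 15 — fails.
  Not every element is met, so the provider fails to carry Stage 3.
So the patient prevails.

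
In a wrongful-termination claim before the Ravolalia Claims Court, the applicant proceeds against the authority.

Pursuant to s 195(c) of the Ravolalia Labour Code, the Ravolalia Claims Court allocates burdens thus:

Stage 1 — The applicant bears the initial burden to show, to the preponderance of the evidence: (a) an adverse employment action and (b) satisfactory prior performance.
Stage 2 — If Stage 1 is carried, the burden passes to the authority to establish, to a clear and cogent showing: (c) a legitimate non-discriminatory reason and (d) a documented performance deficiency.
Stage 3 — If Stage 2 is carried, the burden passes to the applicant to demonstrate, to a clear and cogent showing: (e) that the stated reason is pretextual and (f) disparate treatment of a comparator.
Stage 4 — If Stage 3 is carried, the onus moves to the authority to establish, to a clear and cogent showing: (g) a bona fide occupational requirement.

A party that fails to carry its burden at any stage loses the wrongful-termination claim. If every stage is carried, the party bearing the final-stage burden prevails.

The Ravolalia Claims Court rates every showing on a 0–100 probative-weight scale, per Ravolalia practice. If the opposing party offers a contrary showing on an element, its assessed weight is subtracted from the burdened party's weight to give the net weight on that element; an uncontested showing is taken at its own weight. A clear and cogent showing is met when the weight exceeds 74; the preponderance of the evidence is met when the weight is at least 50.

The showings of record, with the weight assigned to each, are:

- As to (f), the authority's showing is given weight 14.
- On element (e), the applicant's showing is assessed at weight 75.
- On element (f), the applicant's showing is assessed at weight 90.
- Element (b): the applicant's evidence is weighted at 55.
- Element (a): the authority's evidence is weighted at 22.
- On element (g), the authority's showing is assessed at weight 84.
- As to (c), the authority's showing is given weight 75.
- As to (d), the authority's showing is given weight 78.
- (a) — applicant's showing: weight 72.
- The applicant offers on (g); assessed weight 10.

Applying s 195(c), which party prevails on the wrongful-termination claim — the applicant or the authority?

applicant

At Stage 1 the applicant must meet the preponderance of the evidence (weight is at least 50): on (a) the weight is 72 less the opposing 22 gives net 50, ≥ 50, so (a) meets the standard; on (b) the weight is 55, which does reach 50, so (b) meets the standard.
  The applicant carries Stage 1; the authority now bears the burden.
At Stage 2 the authority must meet a clear and cogent showing (weight exceeds 74): on (c) the weight is 75, which does exceed 74, so (c) meets the standard; on (d) the weight is 78, which does exceed 74, so (d) meets the standard.
  The authority carries Stage 2; the applicant now bears the burden.
At Stage 3 the applicant must meet a clear and cogent showing (weight exceeds 74): on (e) the weight is 75, > 74, so (e) meets the standard; on (f) the weight is 90 less the opposing 14 gives net 76, which does exceed 74, so (f) meets the standard.
  The applicant carries Stage 3; the authority now bears the burden.
At Stage 4 the authority must meet a clear and cogent showing (weight exceeds 74): on (g) the weight is 84 less the opposing 10 gives net 74, which does not exceed 74, so (g) does not meet the standard.
  Stage 4 not carried; the authority fails its burden.
The applicant prevails.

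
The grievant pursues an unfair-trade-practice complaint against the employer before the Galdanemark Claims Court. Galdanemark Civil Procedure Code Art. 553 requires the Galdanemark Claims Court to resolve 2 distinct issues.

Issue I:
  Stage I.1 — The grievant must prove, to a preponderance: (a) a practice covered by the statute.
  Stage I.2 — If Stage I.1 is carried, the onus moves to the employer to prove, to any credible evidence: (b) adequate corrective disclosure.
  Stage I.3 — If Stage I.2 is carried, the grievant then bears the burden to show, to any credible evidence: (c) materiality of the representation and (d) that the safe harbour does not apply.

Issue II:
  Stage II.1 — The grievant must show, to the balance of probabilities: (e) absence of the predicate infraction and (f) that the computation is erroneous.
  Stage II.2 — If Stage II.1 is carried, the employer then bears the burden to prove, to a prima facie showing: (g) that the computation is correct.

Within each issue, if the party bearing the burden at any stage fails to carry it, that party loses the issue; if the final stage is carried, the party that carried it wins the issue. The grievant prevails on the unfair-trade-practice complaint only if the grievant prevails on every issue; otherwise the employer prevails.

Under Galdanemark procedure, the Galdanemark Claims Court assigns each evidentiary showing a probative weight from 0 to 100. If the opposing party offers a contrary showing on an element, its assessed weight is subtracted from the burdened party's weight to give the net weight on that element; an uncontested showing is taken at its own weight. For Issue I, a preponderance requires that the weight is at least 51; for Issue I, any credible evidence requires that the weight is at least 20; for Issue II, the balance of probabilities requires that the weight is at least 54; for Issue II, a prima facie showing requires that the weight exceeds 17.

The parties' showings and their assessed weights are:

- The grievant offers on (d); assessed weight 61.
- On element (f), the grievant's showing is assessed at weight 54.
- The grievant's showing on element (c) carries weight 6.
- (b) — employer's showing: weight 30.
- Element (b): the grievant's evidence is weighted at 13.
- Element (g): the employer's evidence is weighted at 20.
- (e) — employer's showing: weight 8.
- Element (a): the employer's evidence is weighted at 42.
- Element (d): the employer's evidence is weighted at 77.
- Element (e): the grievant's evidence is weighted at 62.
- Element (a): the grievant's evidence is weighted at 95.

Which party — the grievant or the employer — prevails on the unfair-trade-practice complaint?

employer

— Issue I —
Stage I.1 (grievant, a preponderance, weight is at least 51): (a) net 95−42=53 ≥ 51 — meets.
  Stage I.1 carried; the burden shifts to the employer.
Stage I.2 (employer, any credible evidence, weight is at least 20): (b) net 30−13=17 < 20 — fails.
  Not every element is met, so the employer fails to carry Stage I.2.
So the grievant prevails on this issue.
— Issue II —
Stage II.1 — burden on grievant; standard: the balance of probabilities (weight is at least 54).
    (e): 62 − 8 = 54 ≥ 54 [met]
    (f): 54 ≥ 54 [met]
  Stage II.1 is satisfied; the onus moves to the employer.
Stage II.2 — burden on employer; standard: a prima facie showing (weight exceeds 17).
    (g): 20 > 17 [met]
  Stage II.2 carried; the final stage is satisfied.
With every stage satisfied, the employer prevails on this issue.
Per-issue: Issue I → grievant; Issue II → employer. The grievant must prevail on every issue; overall, the employer prevails.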